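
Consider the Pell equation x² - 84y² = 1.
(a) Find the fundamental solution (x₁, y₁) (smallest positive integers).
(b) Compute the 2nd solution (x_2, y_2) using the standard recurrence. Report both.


Step 1: Find the fundamental solution (x₁, y₁) of x² - 84y² = 1.
  Expand √84 as a continued fraction. a₀ = ⌊√84⌋ = 9; iterate m_{k+1} = d_k·a_k − m_k, d_{k+1} = (84 − m_{k+1}²)/d_k, a_{k+1} = ⌊(a₀ + m_{k+1})/d_{k+1}⌋ (starting m₀ = 0, d₀ = 1), with convergents p_k = a_k·p_{k-1} + p_{k-2}, q_k = a_k·q_{k-1} + q_{k-2} (p₋₁ = 1, q₋₁ = 0):
  k = 0: a₀ = 9; p₀/q₀ = 9/1; p₀² − 84·q₀² = 81 − 84 = -3.
  k = 1: m = 9, d = 3, a = ⌊(9 + 9)/3⌋ = 6; p/q = (6·9 + 1)/(6·1 + 0) = 55/6; p² − 84·q² = 3025 − 3024 = 1.
  The first convergent with p² − 84·q² = 1 gives the fundamental solution (x₁, y₁) = (55, 6).
Step 2: Apply the recurrence (x_{n+1}, y_{n+1}) = (x₁x_n + 84y₁y_n, x₁y_n + y₁x_n) repeatedly.
  From (x_1, y_1) = (55, 6): x_2 = 55·55 + 84·6·6 = 6049; y_2 = 55·6 + 6·55 = 660.
Step 3: Verify x_2² - 84·y_2² = 36590401 - 36590400 = 1 (should be 1). ✓

(x_1, y_1) = (55, 6); (x_2, y_2) = (6049, 660).


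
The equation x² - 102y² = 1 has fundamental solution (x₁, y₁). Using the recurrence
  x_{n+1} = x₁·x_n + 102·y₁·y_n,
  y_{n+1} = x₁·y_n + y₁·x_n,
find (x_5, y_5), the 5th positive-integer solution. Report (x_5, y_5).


Step 1: Find the fundamental solution (x₁, y₁) of x² - 102y² = 1.
  Expand √102 as a continued fraction. a₀ = ⌊√102⌋ = 10; iterate m_{k+1} = d_k·a_k − m_k, d_{k+1} = (102 − m_{k+1}²)/d_k, a_{k+1} = ⌊(a₀ + m_{k+1})/d_{k+1}⌋ (starting m₀ = 0, d₀ = 1), with convergents p_k = a_k·p_{k-1} + p_{k-2}, q_k = a_k·q_{k-1} + q_{k-2} (p₋₁ = 1, q₋₁ = 0):
  k = 0: a₀ = 10; p₀/q₀ = 10/1; p₀² − 102·q₀² = 100 − 102 = -2.
  k = 1: m = 10, d = 2, a = ⌊(10 + 10)/2⌋ = 10; p/q = (10·10 + 1)/(10·1 + 0) = 101/10; p² − 102·q² = 10201 − 10200 = 1.
  The first convergent with p² − 102·q² = 1 gives the fundamental solution (x₁, y₁) = (101, 10).
Step 2: Apply the recurrence (x_{n+1}, y_{n+1}) = (x₁x_n + 102y₁y_n, x₁y_n + y₁x_n) repeatedly.
  From (x_1, y_1) = (101, 10): x_2 = 101·101 + 102·10·10 = 20401; y_2 = 101·10 + 10·101 = 2020.
  From (x_2, y_2) = (20401, 2020): x_3 = 101·20401 + 102·10·2020 = 4120901; y_3 = 101·2020 + 10·20401 = 408030.
  From (x_3, y_3) = (4120901, 408030): x_4 = 101·4120901 + 102·10·408030 = 832401601; y_4 = 101·408030 + 10·4120901 = 82420040.
  From (x_4, y_4) = (832401601, 82420040): x_5 = 101·832401601 + 102·10·82420040 = 168141002501; y_5 = 101·82420040 + 10·832401601 = 16648440050.
Step 3: Verify x_5² - 102·y_5² = 28271396722041288255001 - 28271396722041288255000 = 1 (should be 1). ✓

(x_1, y_1) = (101, 10); (x_5, y_5) = (168141002501, 16648440050).


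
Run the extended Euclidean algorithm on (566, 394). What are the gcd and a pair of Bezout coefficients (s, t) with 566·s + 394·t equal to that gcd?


Euclidean algorithm on (566, 394) — divide until remainder is 0:
  566 = 1 · 394 + 172
  394 = 2 · 172 + 50
  172 = 3 · 50 + 22
  50 = 2 · 22 + 6
  22 = 3 · 6 + 4
  6 = 1 · 4 + 2
  4 = 2 · 2 + 0
gcd(566, 394) = 2.
Track Bezout coefficients alongside the remainders: start with r₀ = 566 = a·1 + b·0 (s = 1, t = 0) and r₁ = 394 = a·0 + b·1 (s = 0, t = 1); each new remainder r_{k+1} = r_{k-1} − q_k·r_k inherits s_{k+1} = s_{k-1} − q_k·s_k, t_{k+1} = t_{k-1} − q_k·t_k, so r_k = a·s_k + b·t_k at every step:
  q = 1: r = 172, s = 1 − 1·0 = 1, t = 0 − 1·1 = -1  (check: 566·1 + 394·(-1) = 172)
  q = 2: r = 50, s = 0 − 2·1 = -2, t = 1 − 2·(-1) = 3  (check: 566·(-2) + 394·3 = 50)
  q = 3: r = 22, s = 1 − 3·(-2) = 7, t = -1 − 3·3 = -10  (check: 566·7 + 394·(-10) = 22)
  q = 2: r = 6, s = -2 − 2·7 = -16, t = 3 − 2·(-10) = 23  (check: 566·(-16) + 394·23 = 6)
  q = 3: r = 4, s = 7 − 3·(-16) = 55, t = -10 − 3·23 = -79  (check: 566·55 + 394·(-79) = 4)
  q = 1: r = 2, s = -16 − 1·55 = -71, t = 23 − 1·(-79) = 102  (check: 566·(-71) + 394·102 = 2)
The row with r = 2 (the gcd) gives the Bezout coefficients s = -71, t = 102.
Result: 566 · (-71) + 394 · (102) = 2.

gcd(566, 394) = 2; s = -71, t = 102 (check: 566·(-71) + 394·102 = 2).


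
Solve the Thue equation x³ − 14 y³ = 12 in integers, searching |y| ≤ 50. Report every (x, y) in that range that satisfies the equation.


The equation is x³ - 14y³ = 12. For fixed y, x³ = 14·y³ + 12, so a solution requires the RHS to be a perfect cube.
Strategy: iterate y from -50 to 50, compute RHS = 14·y³ + 12, and check whether it is a (positive or negative) perfect cube.
Check small values of y:
  y = 0: RHS = 12 is not a perfect cube.
  y = 1: RHS = 26 is not a perfect cube.
  y = -1: RHS = -2 is not a perfect cube.
  y = 2: RHS = 124 is not a perfect cube.
  y = -2: RHS = -100 is not a perfect cube.
  y = 3: RHS = 390 is not a perfect cube.
  y = -3: RHS = -366 is not a perfect cube.
Continuing the search up to |y| = 50 finds no solutions either.
No (x, y) in the scanned range satisfies the equation.

No integer solutions with |y| ≤ 50.


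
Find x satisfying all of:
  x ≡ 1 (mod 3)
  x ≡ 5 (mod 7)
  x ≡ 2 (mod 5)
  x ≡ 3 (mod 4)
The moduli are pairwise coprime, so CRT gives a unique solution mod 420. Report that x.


Product of moduli M = 3 · 7 · 5 · 4 = 420.
Merge one congruence at a time:
  Start: x ≡ 1 (mod 3).
  Combine with x ≡ 5 (mod 7); new modulus lcm = 21.
    Write x = 1 + 3·t and substitute into x ≡ 5 (mod 7): 3·t ≡ 5 − 1 = 4 (mod 7).
    The inverse of 3 mod 7 is 5 (since 3·5 = 15 = 2·7 + 1), so t ≡ 5·4 = 20 ≡ 6 (mod 7).
    Then x = 1 + 3·6 = 19, valid modulo lcm(3, 7) = 21: x ≡ 19 (mod 21).
  Combine with x ≡ 2 (mod 5); new modulus lcm = 105.
    Write x = 19 + 21·t and substitute into x ≡ 2 (mod 5): 21·t ≡ 2 − 19 = -17 (mod 5).
    Reduce coefficients mod 5: 1·t ≡ 3 (mod 5).
    So t ≡ 3 (mod 5).
    Then x = 19 + 21·3 = 82, valid modulo lcm(21, 5) = 105: x ≡ 82 (mod 105).
  Combine with x ≡ 3 (mod 4); new modulus lcm = 420.
    Write x = 82 + 105·t and substitute into x ≡ 3 (mod 4): 105·t ≡ 3 − 82 = -79 (mod 4).
    Reduce coefficients mod 4: 1·t ≡ 1 (mod 4).
    So t ≡ 1 (mod 4).
    Then x = 82 + 105·1 = 187, valid modulo lcm(105, 4) = 420: x ≡ 187 (mod 420).
Verify against each original: 187 mod 3 = 1, 187 mod 7 = 5, 187 mod 5 = 2, 187 mod 4 = 3.

x ≡ 187 (mod 420).


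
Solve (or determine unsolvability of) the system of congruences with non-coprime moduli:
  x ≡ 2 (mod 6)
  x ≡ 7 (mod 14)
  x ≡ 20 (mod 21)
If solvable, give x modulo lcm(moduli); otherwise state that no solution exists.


Moduli 6, 14, 21 are not pairwise coprime, so CRT works modulo lcm(m_i) when all pairwise compatibility conditions hold.
Pairwise compatibility: gcd(m_i, m_j) must divide a_i - a_j for every pair.
Merge one congruence at a time:
  Start: x ≡ 2 (mod 6).
  Combine with x ≡ 7 (mod 14): gcd(6, 14) = 2, and 7 - 2 = 5 is NOT divisible by 2.
    ⇒ system is inconsistent (no integer solution).

No solution (the system is inconsistent).


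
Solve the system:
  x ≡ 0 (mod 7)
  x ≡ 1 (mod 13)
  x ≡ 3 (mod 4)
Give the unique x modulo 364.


Moduli 7, 13, 4 are pairwise coprime; by CRT there is a unique solution modulo M = 7 · 13 · 4 = 364.
Solve pairwise, accumulating the modulus:
  Start with x ≡ 0 (mod 7).
  Combine with x ≡ 1 (mod 13): since gcd(7, 13) = 1, we get a unique residue mod 91.
    Write x = 0 + 7·t and substitute into x ≡ 1 (mod 13): 7·t ≡ 1 − 0 = 1 (mod 13).
    The inverse of 7 mod 13 is 2 (since 7·2 = 14 = 1·13 + 1), so t ≡ 2·1 = 2 ≡ 2 (mod 13).
    Then x = 0 + 7·2 = 14, valid modulo lcm(7, 13) = 91: x ≡ 14 (mod 91).
  Combine with x ≡ 3 (mod 4): since gcd(91, 4) = 1, we get a unique residue mod 364.
    Write x = 14 + 91·t and substitute into x ≡ 3 (mod 4): 91·t ≡ 3 − 14 = -11 (mod 4).
    Reduce coefficients mod 4: 3·t ≡ 1 (mod 4).
    The inverse of 3 mod 4 is 3 (since 3·3 = 9 = 2·4 + 1), so t ≡ 3·1 = 3 ≡ 3 (mod 4).
    Then x = 14 + 91·3 = 287, valid modulo lcm(91, 4) = 364: x ≡ 287 (mod 364).
Verify: 287 mod 7 = 0 ✓, 287 mod 13 = 1 ✓, 287 mod 4 = 3 ✓.

x ≡ 287 (mod 364).


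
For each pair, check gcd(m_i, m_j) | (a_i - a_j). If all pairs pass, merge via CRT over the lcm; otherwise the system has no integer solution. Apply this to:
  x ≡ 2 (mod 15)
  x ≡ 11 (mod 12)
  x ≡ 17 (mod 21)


Moduli 15, 12, 21 are not pairwise coprime, so CRT works modulo lcm(m_i) when all pairwise compatibility conditions hold.
Pairwise compatibility: gcd(m_i, m_j) must divide a_i - a_j for every pair.
Merge one congruence at a time:
  Start: x ≡ 2 (mod 15).
  Combine with x ≡ 11 (mod 12): gcd(15, 12) = 3; 11 - 2 = 9, which IS divisible by 3, so compatible.
    Write x = 2 + 15·t and substitute into x ≡ 11 (mod 12): 15·t ≡ 11 − 2 = 9 (mod 12).
    Divide the congruence (and modulus) by g = 3: 5·t ≡ 3 (mod 4).
    Reduce coefficients mod 4: 1·t ≡ 3 (mod 4).
    So t ≡ 3 (mod 4).
    Then x = 2 + 15·3 = 47, valid modulo lcm(15, 12) = 60: x ≡ 47 (mod 60).
  Combine with x ≡ 17 (mod 21): gcd(60, 21) = 3; 17 - 47 = -30, which IS divisible by 3, so compatible.
    Write x = 47 + 60·t and substitute into x ≡ 17 (mod 21): 60·t ≡ 17 − 47 = -30 (mod 21).
    Divide the congruence (and modulus) by g = 3: 20·t ≡ -10 (mod 7).
    Reduce coefficients mod 7: 6·t ≡ 4 (mod 7).
    The inverse of 6 mod 7 is 6 (since 6·6 = 36 = 5·7 + 1), so t ≡ 6·4 = 24 ≡ 3 (mod 7).
    Then x = 47 + 60·3 = 227, valid modulo lcm(60, 21) = 420: x ≡ 227 (mod 420).
Verify: 227 mod 15 = 2, 227 mod 12 = 11, 227 mod 21 = 17.

x ≡ 227 (mod 420).


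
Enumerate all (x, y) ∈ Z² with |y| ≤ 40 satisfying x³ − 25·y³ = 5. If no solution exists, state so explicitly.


The equation is x³ - 25y³ = 5. For fixed y, x³ = 25·y³ + 5, so a solution requires the RHS to be a perfect cube.
Strategy: iterate y from -40 to 40, compute RHS = 25·y³ + 5, and check whether it is a (positive or negative) perfect cube.
Check small values of y:
  y = 0: RHS = 5 is not a perfect cube.
  y = 1: RHS = 30 is not a perfect cube.
  y = -1: RHS = -20 is not a perfect cube.
  y = 2: RHS = 205 is not a perfect cube.
  y = -2: RHS = -195 is not a perfect cube.
  y = 3: RHS = 680 is not a perfect cube.
  y = -3: RHS = -670 is not a perfect cube.
Continuing the search up to |y| = 40 finds no solutions either.
No (x, y) in the scanned range satisfies the equation.

No integer solutions with |y| ≤ 40.


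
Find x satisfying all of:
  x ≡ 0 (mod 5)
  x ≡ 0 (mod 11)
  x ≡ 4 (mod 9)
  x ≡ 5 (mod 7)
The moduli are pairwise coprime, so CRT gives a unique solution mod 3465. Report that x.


Product of moduli M = 5 · 11 · 9 · 7 = 3465.
Merge one congruence at a time:
  Start: x ≡ 0 (mod 5).
  Combine with x ≡ 0 (mod 11); new modulus lcm = 55.
    Write x = 0 + 5·t and substitute into x ≡ 0 (mod 11): 5·t ≡ 0 − 0 = 0 (mod 11).
    The inverse of 5 mod 11 is 9 (since 5·9 = 45 = 4·11 + 1), so t ≡ 9·0 = 0 ≡ 0 (mod 11).
    Then x = 0 + 5·0 = 0, valid modulo lcm(5, 11) = 55: x ≡ 0 (mod 55).
  Combine with x ≡ 4 (mod 9); new modulus lcm = 495.
    Write x = 0 + 55·t and substitute into x ≡ 4 (mod 9): 55·t ≡ 4 − 0 = 4 (mod 9).
    Reduce coefficients mod 9: 1·t ≡ 4 (mod 9).
    So t ≡ 4 (mod 9).
    Then x = 0 + 55·4 = 220, valid modulo lcm(55, 9) = 495: x ≡ 220 (mod 495).
  Combine with x ≡ 5 (mod 7); new modulus lcm = 3465.
    Write x = 220 + 495·t and substitute into x ≡ 5 (mod 7): 495·t ≡ 5 − 220 = -215 (mod 7).
    Reduce coefficients mod 7: 5·t ≡ 2 (mod 7).
    The inverse of 5 mod 7 is 3 (since 5·3 = 15 = 2·7 + 1), so t ≡ 3·2 = 6 ≡ 6 (mod 7).
    Then x = 220 + 495·6 = 3190, valid modulo lcm(495, 7) = 3465: x ≡ 3190 (mod 3465).
Verify against each original: 3190 mod 5 = 0, 3190 mod 11 = 0, 3190 mod 9 = 4, 3190 mod 7 = 5.

x ≡ 3190 (mod 3465).


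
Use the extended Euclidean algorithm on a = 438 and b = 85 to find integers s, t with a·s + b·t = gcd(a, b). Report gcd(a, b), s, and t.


Euclidean algorithm on (438, 85) — divide until remainder is 0:
  438 = 5 · 85 + 13
  85 = 6 · 13 + 7
  13 = 1 · 7 + 6
  7 = 1 · 6 + 1
  6 = 6 · 1 + 0
gcd(438, 85) = 1.
Track Bezout coefficients alongside the remainders: start with r₀ = 438 = a·1 + b·0 (s = 1, t = 0) and r₁ = 85 = a·0 + b·1 (s = 0, t = 1); each new remainder r_{k+1} = r_{k-1} − q_k·r_k inherits s_{k+1} = s_{k-1} − q_k·s_k, t_{k+1} = t_{k-1} − q_k·t_k, so r_k = a·s_k + b·t_k at every step:
  q = 5: r = 13, s = 1 − 5·0 = 1, t = 0 − 5·1 = -5  (check: 438·1 + 85·(-5) = 13)
  q = 6: r = 7, s = 0 − 6·1 = -6, t = 1 − 6·(-5) = 31  (check: 438·(-6) + 85·31 = 7)
  q = 1: r = 6, s = 1 − 1·(-6) = 7, t = -5 − 1·31 = -36  (check: 438·7 + 85·(-36) = 6)
  q = 1: r = 1, s = -6 − 1·7 = -13, t = 31 − 1·(-36) = 67  (check: 438·(-13) + 85·67 = 1)
The row with r = 1 (the gcd) gives the Bezout coefficients s = -13, t = 67.
Result: 438 · (-13) + 85 · (67) = 1.

gcd(438, 85) = 1; s = -13, t = 67 (check: 438·(-13) + 85·67 = 1).


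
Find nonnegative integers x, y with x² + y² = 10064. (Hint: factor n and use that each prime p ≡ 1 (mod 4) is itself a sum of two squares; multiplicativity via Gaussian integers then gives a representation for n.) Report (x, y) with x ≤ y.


Step 1: Factor n = 10064 = 2^4 · 17 · 37.
Step 2: Check the mod-4 condition on each prime factor: 2 = 2 (special); 17 ≡ 1 (mod 4), exponent 1; 37 ≡ 1 (mod 4), exponent 1.
All primes ≡ 3 (mod 4) appear to even exponent (or don't appear), so by the two-squares theorem n IS expressible as a sum of two squares.
Step 3: Build a representation. Group n = k² · m with k = 4 and m = 17 · 37 = 629 (a product of primes ≡ 1 (mod 4)); a representation of m scales to one of n via (k·x)² + (k·y)² = k²(x² + y²). Each prime p ≡ 1 (mod 4) is itself a sum of two squares; find a² by testing p − a² for a perfect square:
  17: 17 − 1² = 16 = 4² ⇒ 17 = 1² + 4².
  37: 37 − 1² = 36 = 6² ⇒ 37 = 1² + 6².
  Combine using the Brahmagupta–Fibonacci identity (a² + b²)(c² + d²) = (ac − bd)² + (ad + bc)² = (ac + bd)² + (ad − bc)²:
  17 · 37 = 629: from (1² + 4²)(1² + 6²), take (1·1 − 4·6, 1·6 + 4·1) = (1 − 24, 6 + 4) = (-23, 10); dropping signs (only squares matter) gives (23, 10); check 23² + 10² = 529 + 100 = 629 ✓.
  Scale by k = 4: (4·23, 4·10) = (92, 40).
Step 4: Order so x ≤ y and verify: 40² + 92² = 1600 + 8464 = 10064 = n. ✓

n = 10064 = 40² + 92² (one valid representation with x ≤ y).


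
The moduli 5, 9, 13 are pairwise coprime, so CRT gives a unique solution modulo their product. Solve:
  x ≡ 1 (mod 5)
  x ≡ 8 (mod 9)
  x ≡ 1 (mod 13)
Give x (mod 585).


Moduli 5, 9, 13 are pairwise coprime; by CRT there is a unique solution modulo M = 5 · 9 · 13 = 585.
Solve pairwise, accumulating the modulus:
  Start with x ≡ 1 (mod 5).
  Combine with x ≡ 8 (mod 9): since gcd(5, 9) = 1, we get a unique residue mod 45.
    Write x = 1 + 5·t and substitute into x ≡ 8 (mod 9): 5·t ≡ 8 − 1 = 7 (mod 9).
    The inverse of 5 mod 9 is 2 (since 5·2 = 10 = 1·9 + 1), so t ≡ 2·7 = 14 ≡ 5 (mod 9).
    Then x = 1 + 5·5 = 26, valid modulo lcm(5, 9) = 45: x ≡ 26 (mod 45).
  Combine with x ≡ 1 (mod 13): since gcd(45, 13) = 1, we get a unique residue mod 585.
    Write x = 26 + 45·t and substitute into x ≡ 1 (mod 13): 45·t ≡ 1 − 26 = -25 (mod 13).
    Reduce coefficients mod 13: 6·t ≡ 1 (mod 13).
    The inverse of 6 mod 13 is 11 (since 6·11 = 66 = 5·13 + 1), so t ≡ 11·1 = 11 ≡ 11 (mod 13).
    Then x = 26 + 45·11 = 521, valid modulo lcm(45, 13) = 585: x ≡ 521 (mod 585).
Verify: 521 mod 5 = 1 ✓, 521 mod 9 = 8 ✓, 521 mod 13 = 1 ✓.

x ≡ 521 (mod 585).


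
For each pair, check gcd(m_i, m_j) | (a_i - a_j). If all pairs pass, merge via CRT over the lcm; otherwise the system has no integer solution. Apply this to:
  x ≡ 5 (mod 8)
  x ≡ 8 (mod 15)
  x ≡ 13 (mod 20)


Moduli 8, 15, 20 are not pairwise coprime, so CRT works modulo lcm(m_i) when all pairwise compatibility conditions hold.
Pairwise compatibility: gcd(m_i, m_j) must divide a_i - a_j for every pair.
Merge one congruence at a time:
  Start: x ≡ 5 (mod 8).
  Combine with x ≡ 8 (mod 15): gcd(8, 15) = 1; 8 - 5 = 3, which IS divisible by 1, so compatible.
    Write x = 5 + 8·t and substitute into x ≡ 8 (mod 15): 8·t ≡ 8 − 5 = 3 (mod 15).
    The inverse of 8 mod 15 is 2 (since 8·2 = 16 = 1·15 + 1), so t ≡ 2·3 = 6 ≡ 6 (mod 15).
    Then x = 5 + 8·6 = 53, valid modulo lcm(8, 15) = 120: x ≡ 53 (mod 120).
  Combine with x ≡ 13 (mod 20): gcd(120, 20) = 20; 13 - 53 = -40, which IS divisible by 20, so compatible.
    Write x = 53 + 120·t and substitute into x ≡ 13 (mod 20): 120·t ≡ 13 − 53 = -40 (mod 20).
    Divide the congruence (and modulus) by g = 20: 6·t ≡ -2 (mod 1).
    Modulo 1 every t works; take t = 0.
    Then x = 53 + 120·0 = 53, valid modulo lcm(120, 20) = 120: x ≡ 53 (mod 120).
Verify: 53 mod 8 = 5, 53 mod 15 = 8, 53 mod 20 = 13.

x ≡ 53 (mod 120).


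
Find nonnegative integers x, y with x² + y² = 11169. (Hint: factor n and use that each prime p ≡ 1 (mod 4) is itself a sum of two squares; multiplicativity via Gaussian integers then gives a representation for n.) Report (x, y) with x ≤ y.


Step 1: Factor n = 11169 = 3^2 · 17 · 73.
Step 2: Check the mod-4 condition on each prime factor: 3 ≡ 3 (mod 4), exponent 2 (must be even); 17 ≡ 1 (mod 4), exponent 1; 73 ≡ 1 (mod 4), exponent 1.
All primes ≡ 3 (mod 4) appear to even exponent (or don't appear), so by the two-squares theorem n IS expressible as a sum of two squares.
Step 3: Build a representation. Group n = k² · m with k = 3 and m = 17 · 73 = 1241 (a product of primes ≡ 1 (mod 4)); a representation of m scales to one of n via (k·x)² + (k·y)² = k²(x² + y²). Each prime p ≡ 1 (mod 4) is itself a sum of two squares; find a² by testing p − a² for a perfect square:
  17: 17 − 1² = 16 = 4² ⇒ 17 = 1² + 4².
  73: 73 − 1² = 72, 73 − 2² = 69, 73 − 3² = 64 = 8² ⇒ 73 = 3² + 8².
  Combine using the Brahmagupta–Fibonacci identity (a² + b²)(c² + d²) = (ac − bd)² + (ad + bc)² = (ac + bd)² + (ad − bc)²:
  17 · 73 = 1241: from (1² + 4²)(3² + 8²), take (1·3 − 4·8, 1·8 + 4·3) = (3 − 32, 8 + 12) = (-29, 20); dropping signs (only squares matter) gives (29, 20); check 29² + 20² = 841 + 400 = 1241 ✓.
  Scale by k = 3: (3·29, 3·20) = (87, 60).
Step 4: Order so x ≤ y and verify: 60² + 87² = 3600 + 7569 = 11169 = n. ✓

n = 11169 = 60² + 87² (one valid representation with x ≤ y).


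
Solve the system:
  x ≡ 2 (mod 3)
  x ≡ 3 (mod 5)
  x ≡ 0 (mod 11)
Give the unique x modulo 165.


Moduli 3, 5, 11 are pairwise coprime; by CRT there is a unique solution modulo M = 3 · 5 · 11 = 165.
Solve pairwise, accumulating the modulus:
  Start with x ≡ 2 (mod 3).
  Combine with x ≡ 3 (mod 5): since gcd(3, 5) = 1, we get a unique residue mod 15.
    Write x = 2 + 3·t and substitute into x ≡ 3 (mod 5): 3·t ≡ 3 − 2 = 1 (mod 5).
    The inverse of 3 mod 5 is 2 (since 3·2 = 6 = 1·5 + 1), so t ≡ 2·1 = 2 ≡ 2 (mod 5).
    Then x = 2 + 3·2 = 8, valid modulo lcm(3, 5) = 15: x ≡ 8 (mod 15).
  Combine with x ≡ 0 (mod 11): since gcd(15, 11) = 1, we get a unique residue mod 165.
    Write x = 8 + 15·t and substitute into x ≡ 0 (mod 11): 15·t ≡ 0 − 8 = -8 (mod 11).
    Reduce coefficients mod 11: 4·t ≡ 3 (mod 11).
    The inverse of 4 mod 11 is 3 (since 4·3 = 12 = 1·11 + 1), so t ≡ 3·3 = 9 ≡ 9 (mod 11).
    Then x = 8 + 15·9 = 143, valid modulo lcm(15, 11) = 165: x ≡ 143 (mod 165).
Verify: 143 mod 3 = 2 ✓, 143 mod 5 = 3 ✓, 143 mod 11 = 0 ✓.

x ≡ 143 (mod 165).


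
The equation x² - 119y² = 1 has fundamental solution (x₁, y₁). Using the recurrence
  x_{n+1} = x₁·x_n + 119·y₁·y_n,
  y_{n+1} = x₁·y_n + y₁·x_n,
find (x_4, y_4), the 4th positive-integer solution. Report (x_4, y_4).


Step 1: Find the fundamental solution (x₁, y₁) of x² - 119y² = 1.
  Expand √119 as a continued fraction. a₀ = ⌊√119⌋ = 10; iterate m_{k+1} = d_k·a_k − m_k, d_{k+1} = (119 − m_{k+1}²)/d_k, a_{k+1} = ⌊(a₀ + m_{k+1})/d_{k+1}⌋ (starting m₀ = 0, d₀ = 1), with convergents p_k = a_k·p_{k-1} + p_{k-2}, q_k = a_k·q_{k-1} + q_{k-2} (p₋₁ = 1, q₋₁ = 0):
  k = 0: a₀ = 10; p₀/q₀ = 10/1; p₀² − 119·q₀² = 100 − 119 = -19.
  k = 1: m = 10, d = 19, a = ⌊(10 + 10)/19⌋ = 1; p/q = (1·10 + 1)/(1·1 + 0) = 11/1; p² − 119·q² = 121 − 119 = 2.
  k = 2: m = 9, d = 2, a = ⌊(10 + 9)/2⌋ = 9; p/q = (9·11 + 10)/(9·1 + 1) = 109/10; p² − 119·q² = 11881 − 11900 = -19.
  k = 3: m = 9, d = 19, a = ⌊(10 + 9)/19⌋ = 1; p/q = (1·109 + 11)/(1·10 + 1) = 120/11; p² − 119·q² = 14400 − 14399 = 1.
  The first convergent with p² − 119·q² = 1 gives the fundamental solution (x₁, y₁) = (120, 11).
Step 2: Apply the recurrence (x_{n+1}, y_{n+1}) = (x₁x_n + 119y₁y_n, x₁y_n + y₁x_n) repeatedly.
  From (x_1, y_1) = (120, 11): x_2 = 120·120 + 119·11·11 = 28799; y_2 = 120·11 + 11·120 = 2640.
  From (x_2, y_2) = (28799, 2640): x_3 = 120·28799 + 119·11·2640 = 6911640; y_3 = 120·2640 + 11·28799 = 633589.
  From (x_3, y_3) = (6911640, 633589): x_4 = 120·6911640 + 119·11·633589 = 1658764801; y_4 = 120·633589 + 11·6911640 = 152058720.
Step 3: Verify x_4² - 119·y_4² = 2751500665036569601 - 2751500665036569600 = 1 (should be 1). ✓

(x_1, y_1) = (120, 11); (x_4, y_4) = (1658764801, 152058720).


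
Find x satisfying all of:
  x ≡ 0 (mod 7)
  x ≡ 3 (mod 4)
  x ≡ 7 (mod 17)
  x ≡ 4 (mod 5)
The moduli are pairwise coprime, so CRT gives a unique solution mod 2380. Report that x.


Product of moduli M = 7 · 4 · 17 · 5 = 2380.
Merge one congruence at a time:
  Start: x ≡ 0 (mod 7).
  Combine with x ≡ 3 (mod 4); new modulus lcm = 28.
    Write x = 0 + 7·t and substitute into x ≡ 3 (mod 4): 7·t ≡ 3 − 0 = 3 (mod 4).
    Reduce coefficients mod 4: 3·t ≡ 3 (mod 4).
    The inverse of 3 mod 4 is 3 (since 3·3 = 9 = 2·4 + 1), so t ≡ 3·3 = 9 ≡ 1 (mod 4).
    Then x = 0 + 7·1 = 7, valid modulo lcm(7, 4) = 28: x ≡ 7 (mod 28).
  Combine with x ≡ 7 (mod 17); new modulus lcm = 476.
    Write x = 7 + 28·t and substitute into x ≡ 7 (mod 17): 28·t ≡ 7 − 7 = 0 (mod 17).
    Reduce coefficients mod 17: 11·t ≡ 0 (mod 17).
    The inverse of 11 mod 17 is 14 (since 11·14 = 154 = 9·17 + 1), so t ≡ 14·0 = 0 ≡ 0 (mod 17).
    Then x = 7 + 28·0 = 7, valid modulo lcm(28, 17) = 476: x ≡ 7 (mod 476).
  Combine with x ≡ 4 (mod 5); new modulus lcm = 2380.
    Write x = 7 + 476·t and substitute into x ≡ 4 (mod 5): 476·t ≡ 4 − 7 = -3 (mod 5).
    Reduce coefficients mod 5: 1·t ≡ 2 (mod 5).
    So t ≡ 2 (mod 5).
    Then x = 7 + 476·2 = 959, valid modulo lcm(476, 5) = 2380: x ≡ 959 (mod 2380).
Verify against each original: 959 mod 7 = 0, 959 mod 4 = 3, 959 mod 17 = 7, 959 mod 5 = 4.

x ≡ 959 (mod 2380).


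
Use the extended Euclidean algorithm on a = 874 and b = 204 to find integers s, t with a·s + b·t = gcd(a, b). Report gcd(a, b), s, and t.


Euclidean algorithm on (874, 204) — divide until remainder is 0:
  874 = 4 · 204 + 58
  204 = 3 · 58 + 30
  58 = 1 · 30 + 28
  30 = 1 · 28 + 2
  28 = 14 · 2 + 0
gcd(874, 204) = 2.
Track Bezout coefficients alongside the remainders: start with r₀ = 874 = a·1 + b·0 (s = 1, t = 0) and r₁ = 204 = a·0 + b·1 (s = 0, t = 1); each new remainder r_{k+1} = r_{k-1} − q_k·r_k inherits s_{k+1} = s_{k-1} − q_k·s_k, t_{k+1} = t_{k-1} − q_k·t_k, so r_k = a·s_k + b·t_k at every step:
  q = 4: r = 58, s = 1 − 4·0 = 1, t = 0 − 4·1 = -4  (check: 874·1 + 204·(-4) = 58)
  q = 3: r = 30, s = 0 − 3·1 = -3, t = 1 − 3·(-4) = 13  (check: 874·(-3) + 204·13 = 30)
  q = 1: r = 28, s = 1 − 1·(-3) = 4, t = -4 − 1·13 = -17  (check: 874·4 + 204·(-17) = 28)
  q = 1: r = 2, s = -3 − 1·4 = -7, t = 13 − 1·(-17) = 30  (check: 874·(-7) + 204·30 = 2)
The row with r = 2 (the gcd) gives the Bezout coefficients s = -7, t = 30.
Result: 874 · (-7) + 204 · (30) = 2.

gcd(874, 204) = 2; s = -7, t = 30 (check: 874·(-7) + 204·30 = 2).


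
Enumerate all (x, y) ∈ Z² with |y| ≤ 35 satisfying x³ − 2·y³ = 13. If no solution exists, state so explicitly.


The equation is x³ - 2y³ = 13. For fixed y, x³ = 2·y³ + 13, so a solution requires the RHS to be a perfect cube.
Strategy: iterate y from -35 to 35, compute RHS = 2·y³ + 13, and check whether it is a (positive or negative) perfect cube.
Check small values of y:
  y = 0: RHS = 13 is not a perfect cube.
  y = 1: RHS = 15 is not a perfect cube.
  y = -1: RHS = 11 is not a perfect cube.
  y = 2: RHS = 29 is not a perfect cube.
  y = -2: RHS = -3 is not a perfect cube.
  y = 3: RHS = 67 is not a perfect cube.
  y = -3: RHS = -41 is not a perfect cube.
Continuing the search up to |y| = 35 finds no solutions either.
No (x, y) in the scanned range satisfies the equation.

No integer solutions with |y| ≤ 35.


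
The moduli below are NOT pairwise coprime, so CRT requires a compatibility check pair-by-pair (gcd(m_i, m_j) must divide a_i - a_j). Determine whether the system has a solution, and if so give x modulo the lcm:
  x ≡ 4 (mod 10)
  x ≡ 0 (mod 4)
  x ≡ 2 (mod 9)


Moduli 10, 4, 9 are not pairwise coprime, so CRT works modulo lcm(m_i) when all pairwise compatibility conditions hold.
Pairwise compatibility: gcd(m_i, m_j) must divide a_i - a_j for every pair.
Merge one congruence at a time:
  Start: x ≡ 4 (mod 10).
  Combine with x ≡ 0 (mod 4): gcd(10, 4) = 2; 0 - 4 = -4, which IS divisible by 2, so compatible.
    Write x = 4 + 10·t and substitute into x ≡ 0 (mod 4): 10·t ≡ 0 − 4 = -4 (mod 4).
    Divide the congruence (and modulus) by g = 2: 5·t ≡ -2 (mod 2).
    Reduce coefficients mod 2: 1·t ≡ 0 (mod 2).
    So t ≡ 0 (mod 2).
    Then x = 4 + 10·0 = 4, valid modulo lcm(10, 4) = 20: x ≡ 4 (mod 20).
  Combine with x ≡ 2 (mod 9): gcd(20, 9) = 1; 2 - 4 = -2, which IS divisible by 1, so compatible.
    Write x = 4 + 20·t and substitute into x ≡ 2 (mod 9): 20·t ≡ 2 − 4 = -2 (mod 9).
    Reduce coefficients mod 9: 2·t ≡ 7 (mod 9).
    The inverse of 2 mod 9 is 5 (since 2·5 = 10 = 1·9 + 1), so t ≡ 5·7 = 35 ≡ 8 (mod 9).
    Then x = 4 + 20·8 = 164, valid modulo lcm(20, 9) = 180: x ≡ 164 (mod 180).
Verify: 164 mod 10 = 4, 164 mod 4 = 0, 164 mod 9 = 2.

x ≡ 164 (mod 180).


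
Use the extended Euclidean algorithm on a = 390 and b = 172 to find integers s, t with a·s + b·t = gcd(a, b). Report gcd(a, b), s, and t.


Euclidean algorithm on (390, 172) — divide until remainder is 0:
  390 = 2 · 172 + 46
  172 = 3 · 46 + 34
  46 = 1 · 34 + 12
  34 = 2 · 12 + 10
  12 = 1 · 10 + 2
  10 = 5 · 2 + 0
gcd(390, 172) = 2.
Track Bezout coefficients alongside the remainders: start with r₀ = 390 = a·1 + b·0 (s = 1, t = 0) and r₁ = 172 = a·0 + b·1 (s = 0, t = 1); each new remainder r_{k+1} = r_{k-1} − q_k·r_k inherits s_{k+1} = s_{k-1} − q_k·s_k, t_{k+1} = t_{k-1} − q_k·t_k, so r_k = a·s_k + b·t_k at every step:
  q = 2: r = 46, s = 1 − 2·0 = 1, t = 0 − 2·1 = -2  (check: 390·1 + 172·(-2) = 46)
  q = 3: r = 34, s = 0 − 3·1 = -3, t = 1 − 3·(-2) = 7  (check: 390·(-3) + 172·7 = 34)
  q = 1: r = 12, s = 1 − 1·(-3) = 4, t = -2 − 1·7 = -9  (check: 390·4 + 172·(-9) = 12)
  q = 2: r = 10, s = -3 − 2·4 = -11, t = 7 − 2·(-9) = 25  (check: 390·(-11) + 172·25 = 10)
  q = 1: r = 2, s = 4 − 1·(-11) = 15, t = -9 − 1·25 = -34  (check: 390·15 + 172·(-34) = 2)
The row with r = 2 (the gcd) gives the Bezout coefficients s = 15, t = -34.
Result: 390 · (15) + 172 · (-34) = 2.

gcd(390, 172) = 2; s = 15, t = -34 (check: 390·15 + 172·(-34) = 2).


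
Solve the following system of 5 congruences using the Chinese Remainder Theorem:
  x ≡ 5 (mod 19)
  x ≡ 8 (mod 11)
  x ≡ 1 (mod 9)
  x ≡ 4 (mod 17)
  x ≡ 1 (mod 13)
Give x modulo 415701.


Product of moduli M = 19 · 11 · 9 · 17 · 13 = 415701.
Merge one congruence at a time:
  Start: x ≡ 5 (mod 19).
  Combine with x ≡ 8 (mod 11); new modulus lcm = 209.
    Write x = 5 + 19·t and substitute into x ≡ 8 (mod 11): 19·t ≡ 8 − 5 = 3 (mod 11).
    Reduce coefficients mod 11: 8·t ≡ 3 (mod 11).
    The inverse of 8 mod 11 is 7 (since 8·7 = 56 = 5·11 + 1), so t ≡ 7·3 = 21 ≡ 10 (mod 11).
    Then x = 5 + 19·10 = 195, valid modulo lcm(19, 11) = 209: x ≡ 195 (mod 209).
  Combine with x ≡ 1 (mod 9); new modulus lcm = 1881.
    Write x = 195 + 209·t and substitute into x ≡ 1 (mod 9): 209·t ≡ 1 − 195 = -194 (mod 9).
    Reduce coefficients mod 9: 2·t ≡ 4 (mod 9).
    The inverse of 2 mod 9 is 5 (since 2·5 = 10 = 1·9 + 1), so t ≡ 5·4 = 20 ≡ 2 (mod 9).
    Then x = 195 + 209·2 = 613, valid modulo lcm(209, 9) = 1881: x ≡ 613 (mod 1881).
  Combine with x ≡ 4 (mod 17); new modulus lcm = 31977.
    Write x = 613 + 1881·t and substitute into x ≡ 4 (mod 17): 1881·t ≡ 4 − 613 = -609 (mod 17).
    Reduce coefficients mod 17: 11·t ≡ 3 (mod 17).
    The inverse of 11 mod 17 is 14 (since 11·14 = 154 = 9·17 + 1), so t ≡ 14·3 = 42 ≡ 8 (mod 17).
    Then x = 613 + 1881·8 = 15661, valid modulo lcm(1881, 17) = 31977: x ≡ 15661 (mod 31977).
  Combine with x ≡ 1 (mod 13); new modulus lcm = 415701.
    Write x = 15661 + 31977·t and substitute into x ≡ 1 (mod 13): 31977·t ≡ 1 − 15661 = -15660 (mod 13).
    Reduce coefficients mod 13: 10·t ≡ 5 (mod 13).
    The inverse of 10 mod 13 is 4 (since 10·4 = 40 = 3·13 + 1), so t ≡ 4·5 = 20 ≡ 7 (mod 13).
    Then x = 15661 + 31977·7 = 239500, valid modulo lcm(31977, 13) = 415701: x ≡ 239500 (mod 415701).
Verify against each original: 239500 mod 19 = 5, 239500 mod 11 = 8, 239500 mod 9 = 1, 239500 mod 17 = 4, 239500 mod 13 = 1.

x ≡ 239500 (mod 415701).


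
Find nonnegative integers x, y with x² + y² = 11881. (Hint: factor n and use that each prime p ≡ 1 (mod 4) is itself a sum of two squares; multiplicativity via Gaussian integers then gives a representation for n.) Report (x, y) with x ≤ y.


Step 1: Factor n = 11881 = 109^2.
Step 2: Check the mod-4 condition on each prime factor: 109 ≡ 1 (mod 4), exponent 2.
All primes ≡ 3 (mod 4) appear to even exponent (or don't appear), so by the two-squares theorem n IS expressible as a sum of two squares.
Step 3: Build a representation. Here n = 109 · 109 is a product of primes ≡ 1 (mod 4). Each prime p ≡ 1 (mod 4) is itself a sum of two squares; find a² by testing p − a² for a perfect square:
  109: 109 − 1² = 108, 109 − 2² = 105, 109 − 3² = 100 = 10² ⇒ 109 = 3² + 10².
  Combine using the Brahmagupta–Fibonacci identity (a² + b²)(c² + d²) = (ac − bd)² + (ad + bc)² = (ac + bd)² + (ad − bc)²:
  109 · 109 = 11881: from (3² + 10²)(3² + 10²), take (3·3 − 10·10, 3·10 + 10·3) = (9 − 100, 30 + 30) = (-91, 60); dropping signs (only squares matter) gives (91, 60); check 91² + 60² = 8281 + 3600 = 11881 ✓.
Step 4: Order so x ≤ y and verify: 60² + 91² = 3600 + 8281 = 11881 = n. ✓

n = 11881 = 60² + 91² (one valid representation with x ≤ y).


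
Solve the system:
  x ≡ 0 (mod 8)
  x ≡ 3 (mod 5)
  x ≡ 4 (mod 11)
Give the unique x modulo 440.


Moduli 8, 5, 11 are pairwise coprime; by CRT there is a unique solution modulo M = 8 · 5 · 11 = 440.
Solve pairwise, accumulating the modulus:
  Start with x ≡ 0 (mod 8).
  Combine with x ≡ 3 (mod 5): since gcd(8, 5) = 1, we get a unique residue mod 40.
    Write x = 0 + 8·t and substitute into x ≡ 3 (mod 5): 8·t ≡ 3 − 0 = 3 (mod 5).
    Reduce coefficients mod 5: 3·t ≡ 3 (mod 5).
    The inverse of 3 mod 5 is 2 (since 3·2 = 6 = 1·5 + 1), so t ≡ 2·3 = 6 ≡ 1 (mod 5).
    Then x = 0 + 8·1 = 8, valid modulo lcm(8, 5) = 40: x ≡ 8 (mod 40).
  Combine with x ≡ 4 (mod 11): since gcd(40, 11) = 1, we get a unique residue mod 440.
    Write x = 8 + 40·t and substitute into x ≡ 4 (mod 11): 40·t ≡ 4 − 8 = -4 (mod 11).
    Reduce coefficients mod 11: 7·t ≡ 7 (mod 11).
    The inverse of 7 mod 11 is 8 (since 7·8 = 56 = 5·11 + 1), so t ≡ 8·7 = 56 ≡ 1 (mod 11).
    Then x = 8 + 40·1 = 48, valid modulo lcm(40, 11) = 440: x ≡ 48 (mod 440).
Verify: 48 mod 8 = 0 ✓, 48 mod 5 = 3 ✓, 48 mod 11 = 4 ✓.

x ≡ 48 (mod 440).


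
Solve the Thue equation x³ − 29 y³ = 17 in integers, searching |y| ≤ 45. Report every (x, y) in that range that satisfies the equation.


The equation is x³ - 29y³ = 17. For fixed y, x³ = 29·y³ + 17, so a solution requires the RHS to be a perfect cube.
Strategy: iterate y from -45 to 45, compute RHS = 29·y³ + 17, and check whether it is a (positive or negative) perfect cube.
Check small values of y:
  y = 0: RHS = 17 is not a perfect cube.
  y = 1: RHS = 46 is not a perfect cube.
  y = -1: RHS = -12 is not a perfect cube.
  y = 2: RHS = 249 is not a perfect cube.
  y = -2: RHS = -215 is not a perfect cube.
  y = 3: RHS = 800 is not a perfect cube.
  y = -3: RHS = -766 is not a perfect cube.
Continuing the search up to |y| = 45 finds no solutions either.
No (x, y) in the scanned range satisfies the equation.

No integer solutions with |y| ≤ 45.


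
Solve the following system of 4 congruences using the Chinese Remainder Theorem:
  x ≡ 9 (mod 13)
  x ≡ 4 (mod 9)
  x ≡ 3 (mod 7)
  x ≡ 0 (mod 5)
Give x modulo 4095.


Product of moduli M = 13 · 9 · 7 · 5 = 4095.
Merge one congruence at a time:
  Start: x ≡ 9 (mod 13).
  Combine with x ≡ 4 (mod 9); new modulus lcm = 117.
    Write x = 9 + 13·t and substitute into x ≡ 4 (mod 9): 13·t ≡ 4 − 9 = -5 (mod 9).
    Reduce coefficients mod 9: 4·t ≡ 4 (mod 9).
    The inverse of 4 mod 9 is 7 (since 4·7 = 28 = 3·9 + 1), so t ≡ 7·4 = 28 ≡ 1 (mod 9).
    Then x = 9 + 13·1 = 22, valid modulo lcm(13, 9) = 117: x ≡ 22 (mod 117).
  Combine with x ≡ 3 (mod 7); new modulus lcm = 819.
    Write x = 22 + 117·t and substitute into x ≡ 3 (mod 7): 117·t ≡ 3 − 22 = -19 (mod 7).
    Reduce coefficients mod 7: 5·t ≡ 2 (mod 7).
    The inverse of 5 mod 7 is 3 (since 5·3 = 15 = 2·7 + 1), so t ≡ 3·2 = 6 ≡ 6 (mod 7).
    Then x = 22 + 117·6 = 724, valid modulo lcm(117, 7) = 819: x ≡ 724 (mod 819).
  Combine with x ≡ 0 (mod 5); new modulus lcm = 4095.
    Write x = 724 + 819·t and substitute into x ≡ 0 (mod 5): 819·t ≡ 0 − 724 = -724 (mod 5).
    Reduce coefficients mod 5: 4·t ≡ 1 (mod 5).
    The inverse of 4 mod 5 is 4 (since 4·4 = 16 = 3·5 + 1), so t ≡ 4·1 = 4 ≡ 4 (mod 5).
    Then x = 724 + 819·4 = 4000, valid modulo lcm(819, 5) = 4095: x ≡ 4000 (mod 4095).
Verify against each original: 4000 mod 13 = 9, 4000 mod 9 = 4, 4000 mod 7 = 3, 4000 mod 5 = 0.

x ≡ 4000 (mod 4095).


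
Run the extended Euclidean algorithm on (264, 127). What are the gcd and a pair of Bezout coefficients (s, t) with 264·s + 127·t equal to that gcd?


Euclidean algorithm on (264, 127) — divide until remainder is 0:
  264 = 2 · 127 + 10
  127 = 12 · 10 + 7
  10 = 1 · 7 + 3
  7 = 2 · 3 + 1
  3 = 3 · 1 + 0
gcd(264, 127) = 1.
Track Bezout coefficients alongside the remainders: start with r₀ = 264 = a·1 + b·0 (s = 1, t = 0) and r₁ = 127 = a·0 + b·1 (s = 0, t = 1); each new remainder r_{k+1} = r_{k-1} − q_k·r_k inherits s_{k+1} = s_{k-1} − q_k·s_k, t_{k+1} = t_{k-1} − q_k·t_k, so r_k = a·s_k + b·t_k at every step:
  q = 2: r = 10, s = 1 − 2·0 = 1, t = 0 − 2·1 = -2  (check: 264·1 + 127·(-2) = 10)
  q = 12: r = 7, s = 0 − 12·1 = -12, t = 1 − 12·(-2) = 25  (check: 264·(-12) + 127·25 = 7)
  q = 1: r = 3, s = 1 − 1·(-12) = 13, t = -2 − 1·25 = -27  (check: 264·13 + 127·(-27) = 3)
  q = 2: r = 1, s = -12 − 2·13 = -38, t = 25 − 2·(-27) = 79  (check: 264·(-38) + 127·79 = 1)
The row with r = 1 (the gcd) gives the Bezout coefficients s = -38, t = 79.
Result: 264 · (-38) + 127 · (79) = 1.

gcd(264, 127) = 1; s = -38, t = 79 (check: 264·(-38) + 127·79 = 1).


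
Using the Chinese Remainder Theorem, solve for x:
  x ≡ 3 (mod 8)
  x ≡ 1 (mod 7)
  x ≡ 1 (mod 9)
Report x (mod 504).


Moduli 8, 7, 9 are pairwise coprime; by CRT there is a unique solution modulo M = 8 · 7 · 9 = 504.
Solve pairwise, accumulating the modulus:
  Start with x ≡ 3 (mod 8).
  Combine with x ≡ 1 (mod 7): since gcd(8, 7) = 1, we get a unique residue mod 56.
    Write x = 3 + 8·t and substitute into x ≡ 1 (mod 7): 8·t ≡ 1 − 3 = -2 (mod 7).
    Reduce coefficients mod 7: 1·t ≡ 5 (mod 7).
    So t ≡ 5 (mod 7).
    Then x = 3 + 8·5 = 43, valid modulo lcm(8, 7) = 56: x ≡ 43 (mod 56).
  Combine with x ≡ 1 (mod 9): since gcd(56, 9) = 1, we get a unique residue mod 504.
    Write x = 43 + 56·t and substitute into x ≡ 1 (mod 9): 56·t ≡ 1 − 43 = -42 (mod 9).
    Reduce coefficients mod 9: 2·t ≡ 3 (mod 9).
    The inverse of 2 mod 9 is 5 (since 2·5 = 10 = 1·9 + 1), so t ≡ 5·3 = 15 ≡ 6 (mod 9).
    Then x = 43 + 56·6 = 379, valid modulo lcm(56, 9) = 504: x ≡ 379 (mod 504).
Verify: 379 mod 8 = 3 ✓, 379 mod 7 = 1 ✓, 379 mod 9 = 1 ✓.

x ≡ 379 (mod 504).


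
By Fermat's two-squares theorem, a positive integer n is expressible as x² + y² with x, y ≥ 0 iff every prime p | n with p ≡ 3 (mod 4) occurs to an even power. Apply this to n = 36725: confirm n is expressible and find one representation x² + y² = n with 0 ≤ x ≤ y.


Step 1: Factor n = 36725 = 5^2 · 13 · 113.
Step 2: Check the mod-4 condition on each prime factor: 5 ≡ 1 (mod 4), exponent 2; 13 ≡ 1 (mod 4), exponent 1; 113 ≡ 1 (mod 4), exponent 1.
All primes ≡ 3 (mod 4) appear to even exponent (or don't appear), so by the two-squares theorem n IS expressible as a sum of two squares.
Step 3: Build a representation. Group n = k² · m with k = 5 and m = 13 · 113 = 1469 (a product of primes ≡ 1 (mod 4)); a representation of m scales to one of n via (k·x)² + (k·y)² = k²(x² + y²). Each prime p ≡ 1 (mod 4) is itself a sum of two squares; find a² by testing p − a² for a perfect square:
  13: 13 − 1² = 12, 13 − 2² = 9 = 3² ⇒ 13 = 2² + 3².
  113: 113 − 1² = 112, 113 − 2² = 109, 113 − 3² = 104, 113 − 4² = 97, 113 − 5² = 88, 113 − 6² = 77, 113 − 7² = 64 = 8² ⇒ 113 = 7² + 8².
  Combine using the Brahmagupta–Fibonacci identity (a² + b²)(c² + d²) = (ac − bd)² + (ad + bc)² = (ac + bd)² + (ad − bc)²:
  13 · 113 = 1469: from (2² + 3²)(7² + 8²), take (2·7 − 3·8, 2·8 + 3·7) = (14 − 24, 16 + 21) = (-10, 37); dropping signs (only squares matter) gives (10, 37); check 10² + 37² = 100 + 1369 = 1469 ✓.
  Scale by k = 5: (5·10, 5·37) = (50, 185).
Step 4: Order so x ≤ y and verify: 50² + 185² = 2500 + 34225 = 36725 = n. ✓

n = 36725 = 50² + 185² (one valid representation with x ≤ y).


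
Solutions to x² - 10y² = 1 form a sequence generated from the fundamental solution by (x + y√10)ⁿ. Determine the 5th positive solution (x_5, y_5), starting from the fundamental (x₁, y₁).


Step 1: Find the fundamental solution (x₁, y₁) of x² - 10y² = 1.
  Expand √10 as a continued fraction. a₀ = ⌊√10⌋ = 3; iterate m_{k+1} = d_k·a_k − m_k, d_{k+1} = (10 − m_{k+1}²)/d_k, a_{k+1} = ⌊(a₀ + m_{k+1})/d_{k+1}⌋ (starting m₀ = 0, d₀ = 1), with convergents p_k = a_k·p_{k-1} + p_{k-2}, q_k = a_k·q_{k-1} + q_{k-2} (p₋₁ = 1, q₋₁ = 0):
  k = 0: a₀ = 3; p₀/q₀ = 3/1; p₀² − 10·q₀² = 9 − 10 = -1.
  k = 1: m = 3, d = 1, a = ⌊(3 + 3)/1⌋ = 6; p/q = (6·3 + 1)/(6·1 + 0) = 19/6; p² − 10·q² = 361 − 360 = 1.
  The first convergent with p² − 10·q² = 1 gives the fundamental solution (x₁, y₁) = (19, 6).
Step 2: Apply the recurrence (x_{n+1}, y_{n+1}) = (x₁x_n + 10y₁y_n, x₁y_n + y₁x_n) repeatedly.
  From (x_1, y_1) = (19, 6): x_2 = 19·19 + 10·6·6 = 721; y_2 = 19·6 + 6·19 = 228.
  From (x_2, y_2) = (721, 228): x_3 = 19·721 + 10·6·228 = 27379; y_3 = 19·228 + 6·721 = 8658.
  From (x_3, y_3) = (27379, 8658): x_4 = 19·27379 + 10·6·8658 = 1039681; y_4 = 19·8658 + 6·27379 = 328776.
  From (x_4, y_4) = (1039681, 328776): x_5 = 19·1039681 + 10·6·328776 = 39480499; y_5 = 19·328776 + 6·1039681 = 12484830.
Step 3: Verify x_5² - 10·y_5² = 1558709801289001 - 1558709801289000 = 1 (should be 1). ✓

(x_1, y_1) = (19, 6); (x_5, y_5) = (39480499, 12484830).
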